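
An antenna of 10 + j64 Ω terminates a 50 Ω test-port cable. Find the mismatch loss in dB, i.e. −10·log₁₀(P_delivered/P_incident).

Γ = (-40 + j64)/(60 + j64), |Γ| = 0.86
|Γ|² = 0.74, so P_del/P_inc = 1 − |Γ|² = 0.26
ML = −10·log₁₀(1 − |Γ|²)

mismatch loss ≈ 5.85 dB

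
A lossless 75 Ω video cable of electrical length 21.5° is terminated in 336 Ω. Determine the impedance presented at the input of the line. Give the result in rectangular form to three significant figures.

tan(βl) = tan(21.5°) = 0.394
Z_in = Z_0·(Z_L + jZ_0·tanβl)/(Z_0 + jZ_L·tanβl)
     = 75·(336 + j29.5)/(75 + j132)

Z_in ≈ 94.3 − j137 Ω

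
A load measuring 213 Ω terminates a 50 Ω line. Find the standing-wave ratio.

VSWR ≈ 4.26

For a purely resistive load, VSWR = R_L/Z_0 or Z_0/R_L (whichever > 1) = 213/50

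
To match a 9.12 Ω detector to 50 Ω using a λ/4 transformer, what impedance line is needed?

Z_qwt = √(Z_0·R_L) = √(50 × 9.12) = √456

Z_qwt ≈ 21.4 Ω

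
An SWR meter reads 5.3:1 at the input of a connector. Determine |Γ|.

|Γ| = (S − 1)/(S + 1) = (5.3 − 1)/(5.3 + 1) = 4.3/6.3

|Γ| ≈ 0.683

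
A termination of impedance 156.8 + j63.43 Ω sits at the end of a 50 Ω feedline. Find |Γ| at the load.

|Γ| ≈ 0.574

Γ = (Z_L − Z_0)/(Z_L + Z_0) = (106.8 + j63.43)/(206.8 + j63.43)
|Γ| = 124/216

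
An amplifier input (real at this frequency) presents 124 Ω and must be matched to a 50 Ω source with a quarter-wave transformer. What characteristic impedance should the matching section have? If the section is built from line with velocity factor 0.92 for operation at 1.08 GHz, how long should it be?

Z_qwt ≈ 78.7 Ω; length ≈ 6.39 cm

Z_qwt = √(Z_0·R_L) = √(50 × 124) = √6200
λ = 0.92·c/f = 0.256 m, so l = λ/4 = 0.0639 m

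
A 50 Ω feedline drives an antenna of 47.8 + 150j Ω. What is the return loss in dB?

Γ = (-2.2 + j150)/(97.8 + j150), |Γ| = 0.838
RL = −20·log₁₀|Γ| = −20·log₁₀(0.838)

RL ≈ 1.54 dB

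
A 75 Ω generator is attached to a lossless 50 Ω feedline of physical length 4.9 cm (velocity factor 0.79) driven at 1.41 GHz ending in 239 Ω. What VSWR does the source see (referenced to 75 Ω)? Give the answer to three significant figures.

VSWR ≈ 6.91

λ = v/f = 0.79·c / 1.41 GHz = 0.168 m
βl = 2π·l/λ = 2π × 0.292 = 105°
tan(βl) = -3.75
Z_in = Z_0·(Z_L + jZ_0·tanβl)/(Z_0 + jZ_L·tanβl) = 11.2 + j12.7 Ω
Γ_s = (Z_in − Z_s)/(Z_in + Z_s) = (-63.8 + j12.7)/(86.2 + j12.7), |Γ_s| = 0.747
VSWR = (1 + |Γ_s|)/(1 − |Γ_s|)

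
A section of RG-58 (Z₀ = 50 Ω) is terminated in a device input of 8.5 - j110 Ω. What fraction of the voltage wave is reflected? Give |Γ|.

|Γ| ≈ 0.944

Γ = (Z_L − Z_0)/(Z_L + Z_0) = (-41.5 − j110)/(58.5 − j110)
|Γ| = 118/125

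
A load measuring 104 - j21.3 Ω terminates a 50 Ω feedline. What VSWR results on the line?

VSWR ≈ 2.19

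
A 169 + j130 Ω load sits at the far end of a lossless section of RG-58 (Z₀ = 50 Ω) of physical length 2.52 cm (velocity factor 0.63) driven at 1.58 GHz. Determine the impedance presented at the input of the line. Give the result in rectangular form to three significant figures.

Z_in ≈ 10.6 − j20 Ω

λ = v/f = 0.63·c / 1.58 GHz = 0.12 m
βl = 2π·l/λ = 2π × 0.211 = 75.8°
tan(βl) = tan(75.8°) = 3.96
Z_in = Z_0·(Z_L + jZ_0·tanβl)/(Z_0 + jZ_L·tanβl)
     = 50·(169 + j328)/(-465 + j670)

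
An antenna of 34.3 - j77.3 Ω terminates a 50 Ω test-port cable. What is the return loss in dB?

RL ≈ 3.23 dB

Γ = (-15.7 − j77.3)/(84.3 − j77.3), |Γ| = 0.69
RL = −20·log₁₀|Γ| = −20·log₁₀(0.69)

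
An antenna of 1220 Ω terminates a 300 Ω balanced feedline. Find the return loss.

RL ≈ 4.36 dB

Γ = (1220 − 300)/(1220 + 300) = 0.605
RL = −20·log₁₀|Γ| = −20·log₁₀(0.605)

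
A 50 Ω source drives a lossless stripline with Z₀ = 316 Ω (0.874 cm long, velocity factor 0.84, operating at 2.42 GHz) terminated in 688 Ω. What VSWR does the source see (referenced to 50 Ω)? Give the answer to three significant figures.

λ = v/f = 0.84·c / 2.42 GHz = 0.104 m
βl = 2π·l/λ = 2π × 0.0839 = 30.2°
tan(βl) = 0.582
Z_in = Z_0·(Z_L + jZ_0·tanβl)/(Z_0 + jZ_L·tanβl) = 353 − j264 Ω
Γ_s = (Z_in − Z_s)/(Z_in + Z_s) = (303 − j264)/(403 − j264), |Γ_s| = 0.834
VSWR = (1 + |Γ_s|)/(1 − |Γ_s|)

VSWR ≈ 11.1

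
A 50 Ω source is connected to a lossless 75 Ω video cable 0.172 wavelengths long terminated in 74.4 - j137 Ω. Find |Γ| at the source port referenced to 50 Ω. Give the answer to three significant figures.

βl = 2π × 0.172 = 61.9°
tan(βl) = 1.87
Z_in = Z_0·(Z_L + jZ_0·tanβl)/(Z_0 + jZ_L·tanβl) = 14.6 − j5.32 Ω
Γ_s = (Z_in − Z_s)/(Z_in + Z_s) = (-35.4 − j5.32)/(64.6 − j5.32), |Γ_s| = 0.553

|Γ| ≈ 0.553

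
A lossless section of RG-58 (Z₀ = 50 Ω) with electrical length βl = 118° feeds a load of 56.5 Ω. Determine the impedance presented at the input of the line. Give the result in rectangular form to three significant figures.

Z_in ≈ 46.5 + j4.72 Ω

tan(βl) = tan(118°) = -1.88
Z_in = Z_0·(Z_L + jZ_0·tanβl)/(Z_0 + jZ_L·tanβl)
     = 50·(56.5 − j94)/(50 − j106)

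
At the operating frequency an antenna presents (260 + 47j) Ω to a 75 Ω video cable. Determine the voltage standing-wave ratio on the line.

VSWR ≈ 3.59

Γ = (Z_L − Z_0)/(Z_L + Z_0) = (185 + j47)/(335 + j47)
|Γ| = 191/338 = 0.564
VSWR = (1 + |Γ|)/(1 − |Γ|) = 1.56/0.436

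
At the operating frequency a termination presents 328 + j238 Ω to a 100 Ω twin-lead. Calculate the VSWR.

Γ = (Z_L − Z_0)/(Z_L + Z_0) = (228 + j238)/(428 + j238)
|Γ| = 330/490 = 0.673
VSWR = (1 + |Γ|)/(1 − |Γ|) = 1.67/0.327

VSWR ≈ 5.12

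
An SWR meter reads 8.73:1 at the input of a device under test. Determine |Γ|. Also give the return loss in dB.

|Γ| ≈ 0.794; return loss ≈ 2 dB

|Γ| = (S − 1)/(S + 1) = (8.73 − 1)/(8.73 + 1) = 7.73/9.73
RL = −20·log₁₀|Γ| = −20·log₁₀(0.794)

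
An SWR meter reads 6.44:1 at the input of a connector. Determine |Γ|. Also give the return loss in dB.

|Γ| ≈ 0.731; return loss ≈ 2.72 dB

|Γ| = (S − 1)/(S + 1) = (6.44 − 1)/(6.44 + 1) = 5.44/7.44
RL = −20·log₁₀|Γ| = −20·log₁₀(0.731)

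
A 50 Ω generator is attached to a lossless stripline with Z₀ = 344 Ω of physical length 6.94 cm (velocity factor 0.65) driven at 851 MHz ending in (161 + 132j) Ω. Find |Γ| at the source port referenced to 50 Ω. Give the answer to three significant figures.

|Γ| ≈ 0.824

λ = v/f = 0.65·c / 851 MHz = 0.229 m
βl = 2π·l/λ = 2π × 0.303 = 109°
tan(βl) = -2.9
Z_in = Z_0·(Z_L + jZ_0·tanβl)/(Z_0 + jZ_L·tanβl) = 240 − j255 Ω
Γ_s = (Z_in − Z_s)/(Z_in + Z_s) = (190 − j255)/(290 − j255), |Γ_s| = 0.824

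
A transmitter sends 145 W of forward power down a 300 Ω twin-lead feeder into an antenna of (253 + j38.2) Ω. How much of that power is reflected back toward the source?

|Γ| = |(-47 + j38.2)/(553 + j38.2)| = 0.109
|Γ|² = 0.0119
P_refl = |Γ|²·P_inc = 1.73 W, P_del = (1 − |Γ|²)·P_inc = 143 W

P_reflected ≈ 1.73 W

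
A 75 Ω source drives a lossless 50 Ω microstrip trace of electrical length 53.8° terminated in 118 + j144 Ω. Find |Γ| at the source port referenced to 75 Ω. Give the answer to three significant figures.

tan(βl) = 1.37
Z_in = Z_0·(Z_L + jZ_0·tanβl)/(Z_0 + jZ_L·tanβl) = 17.8 − j52.8 Ω
Γ_s = (Z_in − Z_s)/(Z_in + Z_s) = (-57.2 − j52.8)/(92.8 − j52.8), |Γ_s| = 0.729

|Γ| ≈ 0.729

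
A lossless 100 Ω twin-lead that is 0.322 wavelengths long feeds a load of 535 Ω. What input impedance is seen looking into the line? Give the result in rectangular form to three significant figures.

Z_in ≈ 22.9 + j46.5 Ω

βl = 2π × 0.322 = 116°
tan(βl) = tan(116°) = -2.06
Z_in = Z_0·(Z_L + jZ_0·tanβl)/(Z_0 + jZ_L·tanβl)
     = 100·(535 − j206)/(100 − j1100)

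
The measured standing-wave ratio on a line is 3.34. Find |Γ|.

|Γ| ≈ 0.539

|Γ| = (S − 1)/(S + 1) = (3.34 − 1)/(3.34 + 1) = 2.34/4.34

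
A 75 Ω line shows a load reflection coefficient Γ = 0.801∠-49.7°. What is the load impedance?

Z_L = Z_0·(1 + Γ)/(1 − Γ) = 75·(1.52 − j0.611)/(0.482 + j0.611)

Z_L ≈ 44.4 − j151 Ω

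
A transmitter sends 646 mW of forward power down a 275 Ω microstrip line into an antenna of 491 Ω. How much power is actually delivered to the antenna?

Γ = (491 − 275)/(491 + 275) = 0.282
|Γ|² = 0.0795
P_refl = |Γ|²·P_inc = 51.4 mW, P_del = (1 − |Γ|²)·P_inc = 595 mW

P_delivered ≈ 595 mW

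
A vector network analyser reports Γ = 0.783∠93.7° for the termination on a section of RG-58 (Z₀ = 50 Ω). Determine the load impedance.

Z_L ≈ 11.3 + j45.6 Ω

Z_L = Z_0·(1 + Γ)/(1 − Γ) = 50·(0.949 + j0.781)/(1.05 − j0.781)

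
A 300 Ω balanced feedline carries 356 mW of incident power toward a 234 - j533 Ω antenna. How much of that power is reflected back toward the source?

|Γ| = |(-66 − j533)/(534 − j533)| = 0.712
|Γ|² = 0.507
P_refl = |Γ|²·P_inc = 180 mW, P_del = (1 − |Γ|²)·P_inc = 176 mW

P_reflected ≈ 180 mW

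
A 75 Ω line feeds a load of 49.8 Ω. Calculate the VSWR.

For a purely resistive load, VSWR = R_L/Z_0 or Z_0/R_L (whichever > 1) = 75/49.8

VSWR ≈ 1.51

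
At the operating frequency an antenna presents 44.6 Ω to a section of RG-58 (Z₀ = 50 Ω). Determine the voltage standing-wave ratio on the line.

VSWR ≈ 1.12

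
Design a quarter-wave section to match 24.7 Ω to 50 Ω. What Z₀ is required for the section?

Z_qwt ≈ 35.1 Ω

Z_qwt = √(Z_0·R_L) = √(50 × 24.7) = √1235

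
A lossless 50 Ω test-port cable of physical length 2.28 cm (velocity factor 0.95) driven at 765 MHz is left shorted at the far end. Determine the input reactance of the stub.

λ = v/f = 0.95·c / 765 MHz = 0.373 m
βl = 2π·l/λ = 2π × 0.0612 = 22°
tan(βl) = 0.405
For a shorted stub, Z_in = jZ_0·tan(βl)

X_in ≈ 20.2 Ω (inductive)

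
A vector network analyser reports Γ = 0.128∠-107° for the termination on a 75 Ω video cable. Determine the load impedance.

Z_L = Z_0·(1 + Γ)/(1 − Γ) = 75·(0.963 − j0.122)/(1.04 + j0.122)

Z_L ≈ 67.6 − j16.8 Ω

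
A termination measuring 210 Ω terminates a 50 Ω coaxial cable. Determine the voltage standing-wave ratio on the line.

Γ = (210 − 50)/(210 + 50) = 0.615
VSWR = (1 + 0.615)/(1 − 0.615)

VSWR ≈ 4.2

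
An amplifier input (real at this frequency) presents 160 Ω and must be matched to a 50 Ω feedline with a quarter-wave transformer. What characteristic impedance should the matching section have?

Z_qwt ≈ 89.4 Ω

Z_qwt = √(Z_0·R_L) = √(50 × 160) = √8000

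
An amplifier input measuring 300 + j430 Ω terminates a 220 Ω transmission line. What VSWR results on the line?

VSWR ≈ 4.69

Γ = (Z_L − Z_0)/(Z_L + Z_0) = (80 + j430)/(520 + j430)
|Γ| = 437/675 = 0.648
VSWR = (1 + |Γ|)/(1 − |Γ|) = 1.65/0.352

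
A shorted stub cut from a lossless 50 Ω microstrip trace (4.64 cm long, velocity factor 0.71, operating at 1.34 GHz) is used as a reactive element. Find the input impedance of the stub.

λ = v/f = 0.71·c / 1.34 GHz = 0.159 m
βl = 2π·l/λ = 2π × 0.292 = 105°
tan(βl) = -3.71
For a shorted stub, Z_in = jZ_0·tan(βl)

Z_in ≈ −j185 Ω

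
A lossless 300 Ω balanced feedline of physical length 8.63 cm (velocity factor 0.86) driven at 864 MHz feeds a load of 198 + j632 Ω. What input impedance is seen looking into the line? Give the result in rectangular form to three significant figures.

Z_in ≈ 35.1 − j50.4 Ω

λ = v/f = 0.86·c / 864 MHz = 0.299 m
βl = 2π·l/λ = 2π × 0.289 = 104°
tan(βl) = tan(104°) = -4
Z_in = Z_0·(Z_L + jZ_0·tanβl)/(Z_0 + jZ_L·tanβl)
     = 300·(198 − j568)/(2830 − j792)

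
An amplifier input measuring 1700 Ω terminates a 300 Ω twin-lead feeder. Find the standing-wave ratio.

Γ = (1700 − 300)/(1700 + 300) = 0.7
VSWR = (1 + 0.7)/(1 − 0.7)

VSWR ≈ 5.67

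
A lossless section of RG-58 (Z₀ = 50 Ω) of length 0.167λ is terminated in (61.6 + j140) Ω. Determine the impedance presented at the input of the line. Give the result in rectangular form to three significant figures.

βl = 2π × 0.167 = 60.1°
tan(βl) = tan(60.1°) = 1.74
Z_in = Z_0·(Z_L + jZ_0·tanβl)/(Z_0 + jZ_L·tanβl)
     = 50·(61.6 + j227)/(-194 + j107)

Z_in ≈ 12.7 − j51.6 Ω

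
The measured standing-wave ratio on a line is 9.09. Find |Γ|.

|Γ| ≈ 0.802

|Γ| = (S − 1)/(S + 1) = (9.09 − 1)/(9.09 + 1) = 8.09/10.1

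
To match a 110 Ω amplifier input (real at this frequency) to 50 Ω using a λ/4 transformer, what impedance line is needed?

Z_qwt = √(Z_0·R_L) = √(50 × 110) = √5500

Z_qwt ≈ 74.2 Ω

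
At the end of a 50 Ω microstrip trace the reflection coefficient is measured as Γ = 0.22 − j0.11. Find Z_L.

Z_L = Z_0·(1 + Γ)/(1 − Γ) = 50·(1.22 − j0.11)/(0.78 + j0.11)

Z_L ≈ 75.7 − j17.7 Ω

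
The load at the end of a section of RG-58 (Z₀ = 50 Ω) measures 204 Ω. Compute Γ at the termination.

Γ = (Z_L − Z_0)/(Z_L + Z_0) = (204 − 50)/(204 + 50) = 154/254

Γ = 0.606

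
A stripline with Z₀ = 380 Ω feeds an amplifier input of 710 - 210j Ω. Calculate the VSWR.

VSWR ≈ 2.09

Γ = (Z_L − Z_0)/(Z_L + Z_0) = (330 − j210)/(1090 − j210)
|Γ| = 391/1110 = 0.352
VSWR = (1 + |Γ|)/(1 − |Γ|) = 1.35/0.648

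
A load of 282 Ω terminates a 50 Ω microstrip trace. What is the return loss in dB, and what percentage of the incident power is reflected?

RL ≈ 3.11 dB; 48.8% of incident power reflected

Γ = (282 − 50)/(282 + 50) = 0.699
RL = −20·log₁₀(0.699) = 3.11 dB
P_refl/P_inc = |Γ|² = 0.488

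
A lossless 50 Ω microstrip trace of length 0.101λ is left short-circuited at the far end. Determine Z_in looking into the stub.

Z_in ≈ +j36.8 Ω

βl = 2π × 0.101 = 36.4°
tan(βl) = 0.736
For a short-circuited stub, Z_in = jZ_0·tan(βl)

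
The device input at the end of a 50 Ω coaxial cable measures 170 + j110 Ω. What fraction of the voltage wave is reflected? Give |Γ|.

|Γ| ≈ 0.662

Γ = (Z_L − Z_0)/(Z_L + Z_0) = (120 + j110)/(220 + j110)
|Γ| = 163/246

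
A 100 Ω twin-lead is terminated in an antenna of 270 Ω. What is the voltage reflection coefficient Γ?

Γ = (Z_L − Z_0)/(Z_L + Z_0) = (270 − 100)/(270 + 100) = 170/370

Γ = 0.459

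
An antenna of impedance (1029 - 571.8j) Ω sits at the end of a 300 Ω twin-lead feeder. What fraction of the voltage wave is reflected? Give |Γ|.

Γ = (Z_L − Z_0)/(Z_L + Z_0) = (729 − j571.8)/(1329 − j571.8)
|Γ| = 926/1450

|Γ| ≈ 0.64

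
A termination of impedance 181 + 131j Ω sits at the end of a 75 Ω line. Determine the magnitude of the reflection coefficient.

Γ = (Z_L − Z_0)/(Z_L + Z_0) = (106 + j131)/(256 + j131)
|Γ| = 169/288

|Γ| ≈ 0.586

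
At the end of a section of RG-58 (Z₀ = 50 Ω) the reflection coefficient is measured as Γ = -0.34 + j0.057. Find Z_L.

Z_L = Z_0·(1 + Γ)/(1 − Γ) = 50·(0.66 + j0.057)/(1.34 − j0.057)

Z_L ≈ 24.5 + j3.17 Ω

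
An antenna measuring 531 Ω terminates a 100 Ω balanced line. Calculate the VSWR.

VSWR ≈ 5.31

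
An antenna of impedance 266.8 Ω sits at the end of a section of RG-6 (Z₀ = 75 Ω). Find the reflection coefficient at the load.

Γ = (Z_L − Z_0)/(Z_L + Z_0) = (266.8 − 75)/(266.8 + 75) = 191.8/341.8

Γ = 0.561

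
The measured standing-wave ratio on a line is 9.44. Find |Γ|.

|Γ| ≈ 0.808

|Γ| = (S − 1)/(S + 1) = (9.44 − 1)/(9.44 + 1) = 8.44/10.4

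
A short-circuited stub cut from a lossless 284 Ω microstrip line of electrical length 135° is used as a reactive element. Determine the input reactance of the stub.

tan(βl) = -1
For a short-circuited stub, Z_in = jZ_0·tan(βl)

X_in ≈ -284 Ω (capacitive)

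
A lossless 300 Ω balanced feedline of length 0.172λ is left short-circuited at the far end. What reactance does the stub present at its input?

X_in ≈ 562 Ω (inductive)

βl = 2π × 0.172 = 61.9°
tan(βl) = 1.87
For a short-circuited stub, Z_in = jZ_0·tan(βl)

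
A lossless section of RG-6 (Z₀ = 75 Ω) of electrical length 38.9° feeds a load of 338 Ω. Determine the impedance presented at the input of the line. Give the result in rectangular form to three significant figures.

tan(βl) = tan(38.9°) = 0.807
Z_in = Z_0·(Z_L + jZ_0·tanβl)/(Z_0 + jZ_L·tanβl)
     = 75·(338 + j60.5)/(75 + j273)

Z_in ≈ 39.2 − j82.2 Ω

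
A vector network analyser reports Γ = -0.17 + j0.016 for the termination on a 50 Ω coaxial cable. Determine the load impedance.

Z_L = Z_0·(1 + Γ)/(1 − Γ) = 50·(0.83 + j0.016)/(1.17 − j0.016)

Z_L ≈ 35.5 + j1.17 Ω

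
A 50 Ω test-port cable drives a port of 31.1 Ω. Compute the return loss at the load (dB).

RL ≈ 12.7 dB

Γ = (31.1 − 50)/(31.1 + 50) = -0.233
RL = −20·log₁₀|Γ| = −20·log₁₀(0.233)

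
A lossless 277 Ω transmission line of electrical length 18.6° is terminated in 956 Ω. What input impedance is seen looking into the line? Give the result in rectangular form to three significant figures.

Z_in ≈ 453 − j433 Ω

tan(βl) = tan(18.6°) = 0.337
Z_in = Z_0·(Z_L + jZ_0·tanβl)/(Z_0 + jZ_L·tanβl)
     = 277·(956 + j93.2)/(277 + j322)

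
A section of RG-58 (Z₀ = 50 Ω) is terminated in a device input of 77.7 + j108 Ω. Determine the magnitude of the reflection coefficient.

Γ = (Z_L − Z_0)/(Z_L + Z_0) = (27.7 + j108)/(127.7 + j108)
|Γ| = 111/167

|Γ| ≈ 0.667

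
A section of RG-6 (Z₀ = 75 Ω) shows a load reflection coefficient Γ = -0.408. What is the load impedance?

Z_L ≈ 31.5 Ω

Z_L = Z_0·(1 + Γ)/(1 − Γ) = 75·(0.592)/(1.41)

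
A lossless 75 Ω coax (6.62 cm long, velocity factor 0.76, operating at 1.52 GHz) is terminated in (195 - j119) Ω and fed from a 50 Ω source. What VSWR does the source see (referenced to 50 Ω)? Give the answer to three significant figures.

λ = v/f = 0.76·c / 1.52 GHz = 0.15 m
βl = 2π·l/λ = 2π × 0.441 = 159°
tan(βl) = -0.386
Z_in = Z_0·(Z_L + jZ_0·tanβl)/(Z_0 + jZ_L·tanβl) = 193 + j120 Ω
Γ_s = (Z_in − Z_s)/(Z_in + Z_s) = (143 + j120)/(243 + j120), |Γ_s| = 0.689
VSWR = (1 + |Γ_s|)/(1 − |Γ_s|)

VSWR ≈ 5.42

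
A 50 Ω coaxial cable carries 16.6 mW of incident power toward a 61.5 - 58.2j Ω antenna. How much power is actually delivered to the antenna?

P_delivered ≈ 12.9 mW

|Γ| = |(11.5 − j58.2)/(111.5 − j58.2)| = 0.472
|Γ|² = 0.222
P_refl = |Γ|²·P_inc = 3.69 mW, P_del = (1 − |Γ|²)·P_inc = 12.9 mW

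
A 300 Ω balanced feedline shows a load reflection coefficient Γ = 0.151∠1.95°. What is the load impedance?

Z_L = Z_0·(1 + Γ)/(1 − Γ) = 300·(1.15 + j0.00514)/(0.849 − j0.00514)

Z_L ≈ 407 + j4.28 Ω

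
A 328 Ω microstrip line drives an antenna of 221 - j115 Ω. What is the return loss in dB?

RL ≈ 11.1 dB

Γ = (-107 − j115)/(549 − j115), |Γ| = 0.28
RL = −20·log₁₀|Γ| = −20·log₁₀(0.28)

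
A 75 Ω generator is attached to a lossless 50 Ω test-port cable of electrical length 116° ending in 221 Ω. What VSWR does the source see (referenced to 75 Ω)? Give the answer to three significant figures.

VSWR ≈ 5.94

tan(βl) = -2.05
Z_in = Z_0·(Z_L + jZ_0·tanβl)/(Z_0 + jZ_L·tanβl) = 13.8 + j22.9 Ω
Γ_s = (Z_in − Z_s)/(Z_in + Z_s) = (-61.2 + j22.9)/(88.8 + j22.9), |Γ_s| = 0.712
VSWR = (1 + |Γ_s|)/(1 − |Γ_s|)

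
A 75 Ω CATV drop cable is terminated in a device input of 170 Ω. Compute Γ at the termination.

Γ = (Z_L − Z_0)/(Z_L + Z_0) = (170 − 75)/(170 + 75) = 95/245

Γ = 0.388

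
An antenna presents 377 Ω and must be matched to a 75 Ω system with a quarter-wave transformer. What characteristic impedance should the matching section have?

Z_qwt ≈ 168 Ω

Z_qwt = √(Z_0·R_L) = √(75 × 377) = √28280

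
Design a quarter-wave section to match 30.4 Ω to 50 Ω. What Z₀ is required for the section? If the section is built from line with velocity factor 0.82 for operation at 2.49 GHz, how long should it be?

Z_qwt ≈ 39 Ω; length ≈ 2.47 cm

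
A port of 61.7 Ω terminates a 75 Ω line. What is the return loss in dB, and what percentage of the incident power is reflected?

Γ = (61.7 − 75)/(61.7 + 75) = -0.0973
RL = −20·log₁₀(0.0973) = 20.2 dB
P_refl/P_inc = |Γ|² = 0.00947

RL ≈ 20.2 dB; 0.947% of incident power reflected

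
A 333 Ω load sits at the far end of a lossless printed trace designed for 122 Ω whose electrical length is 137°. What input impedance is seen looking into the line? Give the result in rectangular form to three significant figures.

Z_in ≈ 83.2 + j98.1 Ω

tan(βl) = tan(137°) = -0.933
Z_in = Z_0·(Z_L + jZ_0·tanβl)/(Z_0 + jZ_L·tanβl)
     = 122·(333 − j114)/(122 − j311)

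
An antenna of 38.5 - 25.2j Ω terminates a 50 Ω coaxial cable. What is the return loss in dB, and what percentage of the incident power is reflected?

Γ = (-11.5 − j25.2)/(88.5 − j25.2), |Γ| = 0.301
RL = −20·log₁₀(0.301) = 10.4 dB
P_refl/P_inc = |Γ|² = 0.0906

RL ≈ 10.4 dB; 9.06% of incident power reflected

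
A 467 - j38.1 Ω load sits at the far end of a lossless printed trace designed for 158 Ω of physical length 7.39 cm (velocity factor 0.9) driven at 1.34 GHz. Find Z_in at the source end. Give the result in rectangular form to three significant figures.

λ = v/f = 0.9·c / 1.34 GHz = 0.201 m
βl = 2π·l/λ = 2π × 0.367 = 132°
tan(βl) = tan(132°) = -1.11
Z_in = Z_0·(Z_L + jZ_0·tanβl)/(Z_0 + jZ_L·tanβl)
     = 158·(467 − j213)/(116 − j518)

Z_in ≈ 92.3 + j122 Ω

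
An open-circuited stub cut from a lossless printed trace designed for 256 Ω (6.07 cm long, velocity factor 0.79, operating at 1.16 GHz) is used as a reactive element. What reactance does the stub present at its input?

X_in ≈ 78 Ω (inductive)

λ = v/f = 0.79·c / 1.16 GHz = 0.204 m
βl = 2π·l/λ = 2π × 0.297 = 107°
tan(βl) = -3.28
For an open-circuited stub, Z_in = −jZ_0·cot(βl) = −jZ_0/tan(βl)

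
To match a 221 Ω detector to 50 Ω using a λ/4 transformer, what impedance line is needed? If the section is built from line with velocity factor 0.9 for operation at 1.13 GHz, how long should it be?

Z_qwt ≈ 105 Ω; length ≈ 5.97 cm

Z_qwt = √(Z_0·R_L) = √(50 × 221) = √11050
λ = 0.9·c/f = 0.239 m, so l = λ/4 = 0.0597 m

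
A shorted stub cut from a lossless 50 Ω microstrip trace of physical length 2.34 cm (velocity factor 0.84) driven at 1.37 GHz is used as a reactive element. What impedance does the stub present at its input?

Z_in ≈ +j51.4 Ω

λ = v/f = 0.84·c / 1.37 GHz = 0.184 m
βl = 2π·l/λ = 2π × 0.127 = 45.8°
tan(βl) = 1.03
For a shorted stub, Z_in = jZ_0·tan(βl)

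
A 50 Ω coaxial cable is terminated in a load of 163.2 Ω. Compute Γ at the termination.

Γ = (Z_L − Z_0)/(Z_L + Z_0) = (163.2 − 50)/(163.2 + 50) = 113.2/213.2

Γ = 0.531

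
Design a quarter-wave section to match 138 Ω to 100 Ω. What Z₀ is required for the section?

Z_qwt = √(Z_0·R_L) = √(100 × 138) = √13800

Z_qwt ≈ 117 Ω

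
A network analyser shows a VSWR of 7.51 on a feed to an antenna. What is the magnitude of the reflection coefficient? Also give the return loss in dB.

|Γ| = (S − 1)/(S + 1) = (7.51 − 1)/(7.51 + 1) = 6.51/8.51
RL = −20·log₁₀|Γ| = −20·log₁₀(0.765)

|Γ| ≈ 0.765; return loss ≈ 2.33 dB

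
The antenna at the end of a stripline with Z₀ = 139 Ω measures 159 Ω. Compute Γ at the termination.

Γ = (Z_L − Z_0)/(Z_L + Z_0) = (159 − 139)/(159 + 139) = 20/298

Γ = 0.0671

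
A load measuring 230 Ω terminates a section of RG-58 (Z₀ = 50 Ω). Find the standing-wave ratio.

VSWR ≈ 4.6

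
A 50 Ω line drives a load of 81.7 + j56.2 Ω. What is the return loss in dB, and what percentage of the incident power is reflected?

Γ = (31.7 + j56.2)/(131.7 + j56.2), |Γ| = 0.451
RL = −20·log₁₀(0.451) = 6.92 dB
P_refl/P_inc = |Γ|² = 0.203

RL ≈ 6.92 dB; 20.3% of incident power reflected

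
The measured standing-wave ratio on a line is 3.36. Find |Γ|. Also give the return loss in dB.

|Γ| ≈ 0.541; return loss ≈ 5.33 dB

|Γ| = (S − 1)/(S + 1) = (3.36 − 1)/(3.36 + 1) = 2.36/4.36
RL = −20·log₁₀|Γ| = −20·log₁₀(0.541)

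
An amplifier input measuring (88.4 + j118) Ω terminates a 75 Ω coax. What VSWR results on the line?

Γ = (Z_L − Z_0)/(Z_L + Z_0) = (13.4 + j118)/(163.4 + j118)
|Γ| = 119/202 = 0.589
VSWR = (1 + |Γ|)/(1 − |Γ|) = 1.59/0.411

VSWR ≈ 3.87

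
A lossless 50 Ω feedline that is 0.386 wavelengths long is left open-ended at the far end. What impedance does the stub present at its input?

βl = 2π × 0.386 = 139°
tan(βl) = -0.871
For an open-ended stub, Z_in = −jZ_0·cot(βl) = −jZ_0/tan(βl)

Z_in ≈ +j57.4 Ω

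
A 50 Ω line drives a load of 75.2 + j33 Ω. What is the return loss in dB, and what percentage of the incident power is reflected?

RL ≈ 9.88 dB; 10.3% of incident power reflected

Γ = (25.2 + j33)/(125.2 + j33), |Γ| = 0.321
RL = −20·log₁₀(0.321) = 9.88 dB
P_refl/P_inc = |Γ|² = 0.103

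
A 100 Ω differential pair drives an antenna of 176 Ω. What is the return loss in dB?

RL ≈ 11.2 dB

Γ = (176 − 100)/(176 + 100) = 0.275
RL = −20·log₁₀|Γ| = −20·log₁₀(0.275)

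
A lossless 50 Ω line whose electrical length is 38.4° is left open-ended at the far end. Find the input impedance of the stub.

tan(βl) = 0.793
For an open-ended stub, Z_in = −jZ_0·cot(βl) = −jZ_0/tan(βl)

Z_in ≈ −j63.1 Ω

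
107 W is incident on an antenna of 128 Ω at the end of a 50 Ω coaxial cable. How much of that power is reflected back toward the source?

P_reflected ≈ 20.5 W

Γ = (128 − 50)/(128 + 50) = 0.438
|Γ|² = 0.192
P_refl = |Γ|²·P_inc = 20.5 W, P_del = (1 − |Γ|²)·P_inc = 86.5 W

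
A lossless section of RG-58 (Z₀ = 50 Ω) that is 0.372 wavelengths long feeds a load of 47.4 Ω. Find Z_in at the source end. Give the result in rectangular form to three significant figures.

βl = 2π × 0.372 = 134°
tan(βl) = tan(134°) = -1.04
Z_in = Z_0·(Z_L + jZ_0·tanβl)/(Z_0 + jZ_L·tanβl)
     = 50·(47.4 − j51.9)/(50 − j49.2)

Z_in ≈ 50 − j2.67 Ω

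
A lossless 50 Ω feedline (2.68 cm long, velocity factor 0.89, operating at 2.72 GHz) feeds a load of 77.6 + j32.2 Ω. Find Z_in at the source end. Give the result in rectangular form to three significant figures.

Z_in ≈ 26.1 − j6.01 Ω

λ = v/f = 0.89·c / 2.72 GHz = 0.0982 m
βl = 2π·l/λ = 2π × 0.273 = 98.3°
tan(βl) = tan(98.3°) = -6.87
Z_in = Z_0·(Z_L + jZ_0·tanβl)/(Z_0 + jZ_L·tanβl)
     = 50·(77.6 − j311)/(271 − j533)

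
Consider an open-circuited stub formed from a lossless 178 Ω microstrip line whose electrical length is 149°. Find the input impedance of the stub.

Z_in ≈ +j296 Ω

tan(βl) = -0.601
For an open-circuited stub, Z_in = −jZ_0·cot(βl) = −jZ_0/tan(βl)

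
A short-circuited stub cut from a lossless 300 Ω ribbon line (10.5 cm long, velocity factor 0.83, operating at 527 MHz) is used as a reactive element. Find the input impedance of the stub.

Z_in ≈ +j1700 Ω

λ = v/f = 0.83·c / 527 MHz = 0.472 m
βl = 2π·l/λ = 2π × 0.222 = 80°
tan(βl) = 5.67
For a short-circuited stub, Z_in = jZ_0·tan(βl)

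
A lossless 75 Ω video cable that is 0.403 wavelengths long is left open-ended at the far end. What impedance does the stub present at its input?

βl = 2π × 0.403 = 145°
tan(βl) = -0.698
For an open-ended stub, Z_in = −jZ_0·cot(βl) = −jZ_0/tan(βl)

Z_in ≈ +j107 Ω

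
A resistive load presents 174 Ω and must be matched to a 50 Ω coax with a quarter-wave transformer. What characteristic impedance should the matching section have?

Z_qwt = √(Z_0·R_L) = √(50 × 174) = √8700

Z_qwt ≈ 93.3 Ω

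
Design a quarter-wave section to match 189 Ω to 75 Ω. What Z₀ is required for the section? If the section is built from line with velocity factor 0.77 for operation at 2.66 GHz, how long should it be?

Z_qwt = √(Z_0·R_L) = √(75 × 189) = √14180
λ = 0.77·c/f = 0.0868 m, so l = λ/4 = 0.0217 m

Z_qwt ≈ 119 Ω; length ≈ 2.17 cm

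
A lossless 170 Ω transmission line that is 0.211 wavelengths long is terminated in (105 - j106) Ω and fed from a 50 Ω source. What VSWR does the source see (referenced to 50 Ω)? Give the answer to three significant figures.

VSWR ≈ 4.08

βl = 2π × 0.211 = 76°
tan(βl) = 4
Z_in = Z_0·(Z_L + jZ_0·tanβl)/(Z_0 + jZ_L·tanβl) = 97.5 + j95.3 Ω
Γ_s = (Z_in − Z_s)/(Z_in + Z_s) = (47.5 + j95.3)/(147 + j95.3), |Γ_s| = 0.607
VSWR = (1 + |Γ_s|)/(1 − |Γ_s|)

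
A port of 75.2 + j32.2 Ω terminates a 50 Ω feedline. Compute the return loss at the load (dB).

RL ≈ 10 dB

Γ = (25.2 + j32.2)/(125.2 + j32.2), |Γ| = 0.316
RL = −20·log₁₀|Γ| = −20·log₁₀(0.316)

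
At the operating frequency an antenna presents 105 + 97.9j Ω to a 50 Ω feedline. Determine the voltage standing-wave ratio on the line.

Γ = (Z_L − Z_0)/(Z_L + Z_0) = (55 + j97.9)/(155 + j97.9)
|Γ| = 112/183 = 0.613
VSWR = (1 + |Γ|)/(1 − |Γ|) = 1.61/0.387

VSWR ≈ 4.16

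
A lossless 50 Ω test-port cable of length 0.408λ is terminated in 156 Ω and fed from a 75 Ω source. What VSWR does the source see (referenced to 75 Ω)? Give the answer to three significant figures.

VSWR ≈ 2.91

βl = 2π × 0.408 = 147°
tan(βl) = -0.652
Z_in = Z_0·(Z_L + jZ_0·tanβl)/(Z_0 + jZ_L·tanβl) = 43.2 + j55.4 Ω
Γ_s = (Z_in − Z_s)/(Z_in + Z_s) = (-31.8 + j55.4)/(118 + j55.4), |Γ_s| = 0.489
VSWR = (1 + |Γ_s|)/(1 − |Γ_s|)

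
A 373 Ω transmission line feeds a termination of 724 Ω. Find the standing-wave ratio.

VSWR ≈ 1.94

For a purely resistive load, VSWR = R_L/Z_0 or Z_0/R_L (whichever > 1) = 724/373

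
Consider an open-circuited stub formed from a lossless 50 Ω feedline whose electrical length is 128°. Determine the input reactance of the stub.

tan(βl) = -1.28
For an open-circuited stub, Z_in = −jZ_0·cot(βl) = −jZ_0/tan(βl)

X_in ≈ 39.1 Ω (inductive)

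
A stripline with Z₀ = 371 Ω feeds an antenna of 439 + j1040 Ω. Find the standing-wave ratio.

VSWR ≈ 8.55

Γ = (Z_L − Z_0)/(Z_L + Z_0) = (68 + j1040)/(810 + j1040)
|Γ| = 1040/1320 = 0.791
VSWR = (1 + |Γ|)/(1 − |Γ|) = 1.79/0.209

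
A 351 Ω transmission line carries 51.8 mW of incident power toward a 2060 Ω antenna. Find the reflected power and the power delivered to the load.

Γ = (2060 − 351)/(2060 + 351) = 0.709
|Γ|² = 0.502
P_refl = |Γ|²·P_inc = 26 mW, P_del = (1 − |Γ|²)·P_inc = 25.8 mW

P_reflected ≈ 26 mW; P_delivered ≈ 25.8 mW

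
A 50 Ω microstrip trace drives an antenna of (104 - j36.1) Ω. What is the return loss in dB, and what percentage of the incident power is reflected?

RL ≈ 7.73 dB; 16.9% of incident power reflected

Γ = (54 − j36.1)/(154 − j36.1), |Γ| = 0.411
RL = −20·log₁₀(0.411) = 7.73 dB
P_refl/P_inc = |Γ|² = 0.169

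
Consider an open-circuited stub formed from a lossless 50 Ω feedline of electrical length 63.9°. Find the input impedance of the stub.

Z_in ≈ −j24.5 Ω

tan(βl) = 2.04
For an open-circuited stub, Z_in = −jZ_0·cot(βl) = −jZ_0/tan(βl)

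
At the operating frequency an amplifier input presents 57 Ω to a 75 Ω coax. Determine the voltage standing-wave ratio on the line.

For a purely resistive load, VSWR = R_L/Z_0 or Z_0/R_L (whichever > 1) = 75/57

VSWR ≈ 1.32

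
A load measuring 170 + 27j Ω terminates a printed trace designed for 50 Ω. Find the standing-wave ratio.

Γ = (Z_L − Z_0)/(Z_L + Z_0) = (120 + j27)/(220 + j27)
|Γ| = 123/222 = 0.555
VSWR = (1 + |Γ|)/(1 − |Γ|) = 1.55/0.445

VSWR ≈ 3.49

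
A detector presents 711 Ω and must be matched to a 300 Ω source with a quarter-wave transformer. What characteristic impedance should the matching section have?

Z_qwt ≈ 462 Ω

Z_qwt = √(Z_0·R_L) = √(300 × 711) = √213300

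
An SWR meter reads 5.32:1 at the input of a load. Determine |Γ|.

|Γ| = (S − 1)/(S + 1) = (5.32 − 1)/(5.32 + 1) = 4.32/6.32

|Γ| ≈ 0.684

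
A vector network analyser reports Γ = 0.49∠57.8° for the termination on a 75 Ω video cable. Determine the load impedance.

Z_L ≈ 79.4 + j86.6 Ω

Z_L = Z_0·(1 + Γ)/(1 − Γ) = 75·(1.26 + j0.415)/(0.739 − j0.415)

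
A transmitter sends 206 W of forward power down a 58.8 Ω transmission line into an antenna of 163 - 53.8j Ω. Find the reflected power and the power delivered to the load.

|Γ| = |(104.2 − j53.8)/(221.8 − j53.8)| = 0.514
|Γ|² = 0.264
P_refl = |Γ|²·P_inc = 54.4 W, P_del = (1 − |Γ|²)·P_inc = 152 W

P_reflected ≈ 54.4 W; P_delivered ≈ 152 W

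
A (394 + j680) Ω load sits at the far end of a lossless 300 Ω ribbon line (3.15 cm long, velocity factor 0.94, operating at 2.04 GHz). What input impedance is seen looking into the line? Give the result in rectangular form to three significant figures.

Z_in ≈ 64.3 − j146 Ω

λ = v/f = 0.94·c / 2.04 GHz = 0.138 m
βl = 2π·l/λ = 2π × 0.228 = 82°
tan(βl) = tan(82°) = 7.15
Z_in = Z_0·(Z_L + jZ_0·tanβl)/(Z_0 + jZ_L·tanβl)
     = 300·(394 + j2820)/(-4560 + j2820)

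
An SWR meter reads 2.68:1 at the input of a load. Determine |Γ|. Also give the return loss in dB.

|Γ| = (S − 1)/(S + 1) = (2.68 − 1)/(2.68 + 1) = 1.68/3.68
RL = −20·log₁₀|Γ| = −20·log₁₀(0.457)

|Γ| ≈ 0.457; return loss ≈ 6.81 dB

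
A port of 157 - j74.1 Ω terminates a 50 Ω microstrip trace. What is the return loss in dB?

Γ = (107 − j74.1)/(207 − j74.1), |Γ| = 0.592
RL = −20·log₁₀|Γ| = −20·log₁₀(0.592)

RL ≈ 4.55 dB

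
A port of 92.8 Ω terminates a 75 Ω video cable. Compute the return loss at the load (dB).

Γ = (92.8 − 75)/(92.8 + 75) = 0.106
RL = −20·log₁₀|Γ| = −20·log₁₀(0.106)

RL ≈ 19.5 dB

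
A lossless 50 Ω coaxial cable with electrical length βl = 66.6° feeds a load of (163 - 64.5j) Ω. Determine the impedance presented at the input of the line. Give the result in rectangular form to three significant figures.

tan(βl) = tan(66.6°) = 2.31
Z_in = Z_0·(Z_L + jZ_0·tanβl)/(Z_0 + jZ_L·tanβl)
     = 50·(163 + j51)/(199 + j377)

Z_in ≈ 14.2 − j14.1 Ω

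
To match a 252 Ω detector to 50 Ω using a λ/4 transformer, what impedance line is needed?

Z_qwt = √(Z_0·R_L) = √(50 × 252) = √12600

Z_qwt ≈ 112 Ω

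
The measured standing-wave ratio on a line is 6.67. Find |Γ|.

|Γ| ≈ 0.739

|Γ| = (S − 1)/(S + 1) = (6.67 − 1)/(6.67 + 1) = 5.67/7.67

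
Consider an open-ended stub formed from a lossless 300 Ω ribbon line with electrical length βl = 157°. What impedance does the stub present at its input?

tan(βl) = -0.424
For an open-ended stub, Z_in = −jZ_0·cot(βl) = −jZ_0/tan(βl)

Z_in ≈ +j707 Ω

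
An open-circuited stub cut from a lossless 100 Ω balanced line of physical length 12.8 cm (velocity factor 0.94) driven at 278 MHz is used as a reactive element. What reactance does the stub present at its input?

X_in ≈ -98.5 Ω (capacitive)

λ = v/f = 0.94·c / 278 MHz = 1.01 m
βl = 2π·l/λ = 2π × 0.126 = 45.4°
tan(βl) = 1.01
For an open-circuited stub, Z_in = −jZ_0·cot(βl) = −jZ_0/tan(βl)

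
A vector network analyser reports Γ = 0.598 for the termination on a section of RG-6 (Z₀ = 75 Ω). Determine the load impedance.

Z_L = Z_0·(1 + Γ)/(1 − Γ) = 75·(1.6)/(0.402)

Z_L ≈ 298 Ω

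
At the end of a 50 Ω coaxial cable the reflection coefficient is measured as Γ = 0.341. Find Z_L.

Z_L = Z_0·(1 + Γ)/(1 − Γ) = 50·(1.34)/(0.659)

Z_L ≈ 102 Ω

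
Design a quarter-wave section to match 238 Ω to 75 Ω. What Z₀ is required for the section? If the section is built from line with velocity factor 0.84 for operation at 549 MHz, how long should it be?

Z_qwt = √(Z_0·R_L) = √(75 × 238) = √17850
λ = 0.84·c/f = 0.459 m, so l = λ/4 = 0.115 m

Z_qwt ≈ 134 Ω; length ≈ 11.5 cm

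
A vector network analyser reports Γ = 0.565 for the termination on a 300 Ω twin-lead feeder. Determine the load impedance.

Z_L ≈ 1080 Ω

Z_L = Z_0·(1 + Γ)/(1 − Γ) = 300·(1.56)/(0.435)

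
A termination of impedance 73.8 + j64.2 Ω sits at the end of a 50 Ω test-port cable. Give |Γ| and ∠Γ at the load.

Γ ≈ 0.491 ∠ 42.2°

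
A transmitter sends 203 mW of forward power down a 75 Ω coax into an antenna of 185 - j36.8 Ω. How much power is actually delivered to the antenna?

P_delivered ≈ 163 mW

|Γ| = |(110 − j36.8)/(260 − j36.8)| = 0.442
|Γ|² = 0.195
P_refl = |Γ|²·P_inc = 39.6 mW, P_del = (1 − |Γ|²)·P_inc = 163 mW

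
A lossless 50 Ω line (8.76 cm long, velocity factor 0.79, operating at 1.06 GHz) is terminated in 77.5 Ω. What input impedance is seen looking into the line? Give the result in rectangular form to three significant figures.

Z_in ≈ 49.9 + j22.1 Ω

λ = v/f = 0.79·c / 1.06 GHz = 0.224 m
βl = 2π·l/λ = 2π × 0.392 = 141°
tan(βl) = tan(141°) = -0.808
Z_in = Z_0·(Z_L + jZ_0·tanβl)/(Z_0 + jZ_L·tanβl)
     = 50·(77.5 − j40.4)/(50 − j62.7)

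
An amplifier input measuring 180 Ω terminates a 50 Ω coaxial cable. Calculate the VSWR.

Γ = (180 − 50)/(180 + 50) = 0.565
VSWR = (1 + 0.565)/(1 − 0.565)

VSWR ≈ 3.6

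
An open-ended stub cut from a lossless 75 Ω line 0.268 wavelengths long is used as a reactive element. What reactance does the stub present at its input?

X_in ≈ 8.52 Ω (inductive)

βl = 2π × 0.268 = 96.5°
tan(βl) = -8.8
For an open-ended stub, Z_in = −jZ_0·cot(βl) = −jZ_0/tan(βl)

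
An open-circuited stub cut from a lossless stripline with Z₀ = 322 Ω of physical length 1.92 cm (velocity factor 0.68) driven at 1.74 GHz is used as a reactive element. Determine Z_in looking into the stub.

Z_in ≈ −j194 Ω

λ = v/f = 0.68·c / 1.74 GHz = 0.117 m
βl = 2π·l/λ = 2π × 0.164 = 59°
tan(βl) = 1.66
For an open-circuited stub, Z_in = −jZ_0·cot(βl) = −jZ_0/tan(βl)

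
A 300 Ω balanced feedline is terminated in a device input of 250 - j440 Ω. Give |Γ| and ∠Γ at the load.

Γ ≈ 0.629 ∠ -57.8°

Γ = (Z_L − Z_0)/(Z_L + Z_0) = (-50 − j440)/(550 − j440)
|Γ| = 443/704 = 0.629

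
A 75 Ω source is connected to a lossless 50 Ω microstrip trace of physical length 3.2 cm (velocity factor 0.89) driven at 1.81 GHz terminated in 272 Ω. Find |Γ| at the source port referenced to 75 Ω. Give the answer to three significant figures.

λ = v/f = 0.89·c / 1.81 GHz = 0.148 m
βl = 2π·l/λ = 2π × 0.217 = 78.1°
tan(βl) = 4.74
Z_in = Z_0·(Z_L + jZ_0·tanβl)/(Z_0 + jZ_L·tanβl) = 9.59 − j10.2 Ω
Γ_s = (Z_in − Z_s)/(Z_in + Z_s) = (-65.4 − j10.2)/(84.6 − j10.2), |Γ_s| = 0.777

|Γ| ≈ 0.777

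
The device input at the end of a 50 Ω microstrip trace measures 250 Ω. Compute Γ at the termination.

Γ = 0.667

Γ = (Z_L − Z_0)/(Z_L + Z_0) = (250 − 50)/(250 + 50) = 200/300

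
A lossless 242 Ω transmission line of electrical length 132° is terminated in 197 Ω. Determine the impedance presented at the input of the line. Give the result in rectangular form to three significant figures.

tan(βl) = tan(132°) = -1.11
Z_in = Z_0·(Z_L + jZ_0·tanβl)/(Z_0 + jZ_L·tanβl)
     = 242·(197 − j269)/(242 − j219)

Z_in ≈ 242 − j49.9 Ω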